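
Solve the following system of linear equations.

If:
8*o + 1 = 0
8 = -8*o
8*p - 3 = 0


Then:
No Solution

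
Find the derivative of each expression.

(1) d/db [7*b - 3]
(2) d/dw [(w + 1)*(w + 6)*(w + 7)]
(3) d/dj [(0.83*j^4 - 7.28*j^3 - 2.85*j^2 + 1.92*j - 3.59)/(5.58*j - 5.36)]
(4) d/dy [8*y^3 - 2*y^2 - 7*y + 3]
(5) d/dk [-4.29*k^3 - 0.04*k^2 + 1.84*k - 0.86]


(1) = 7
(2) = 3*w^2 + 28*w + 55
(3) = (13.8942*j^4 - 99.04*j^3 + 101.1594*j^2 + 30.552*j + 9.741)/(31.1364*j^2 - 59.8176*j + 28.7296)
(4) = 24*y^2 - 4*y - 7
(5) = -12.87*k^2 - 0.08*k + 1.84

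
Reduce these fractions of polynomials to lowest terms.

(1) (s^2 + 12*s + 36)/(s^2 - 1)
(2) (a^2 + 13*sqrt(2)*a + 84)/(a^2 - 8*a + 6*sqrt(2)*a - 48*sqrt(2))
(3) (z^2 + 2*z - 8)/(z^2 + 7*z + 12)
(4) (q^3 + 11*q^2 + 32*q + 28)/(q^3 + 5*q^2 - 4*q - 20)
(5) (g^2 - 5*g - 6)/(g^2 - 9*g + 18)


(1) = (s^2 + 12*s + 36)/(s^2 - 1)
(2) = (a + 7*sqrt(2))/(a - 8)
(3) = (z - 2)/(z + 3)
(4) = (q^2 + 9*q + 14)/(q^2 + 3*q - 10)
(5) = (g + 1)/(g - 3)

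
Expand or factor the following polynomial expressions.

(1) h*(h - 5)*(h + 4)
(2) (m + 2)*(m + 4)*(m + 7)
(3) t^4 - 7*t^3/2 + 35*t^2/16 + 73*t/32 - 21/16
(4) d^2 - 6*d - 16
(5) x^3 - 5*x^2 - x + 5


(1) = h^3 - h^2 - 20*h
(2) = m^3 + 13*m^2 + 50*m + 56
(3) = (t - 2)*(t - 7/4)*(t - 1/2)*(t + 3/4)
(4) = (d - 8)*(d + 2)
(5) = (x - 5)*(x - 1)*(x + 1)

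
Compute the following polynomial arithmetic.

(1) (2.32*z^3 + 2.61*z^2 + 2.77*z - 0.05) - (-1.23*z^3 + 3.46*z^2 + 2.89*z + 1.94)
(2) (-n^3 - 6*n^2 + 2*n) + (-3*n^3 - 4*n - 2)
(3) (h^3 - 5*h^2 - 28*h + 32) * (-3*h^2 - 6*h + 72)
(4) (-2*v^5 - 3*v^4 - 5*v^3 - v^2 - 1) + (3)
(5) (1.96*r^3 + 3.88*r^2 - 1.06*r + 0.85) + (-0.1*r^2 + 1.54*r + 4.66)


(1) = 3.55*z^3 - 0.85*z^2 - 0.12*z - 1.99
(2) = -4*n^3 - 6*n^2 - 2*n - 2
(3) = -3*h^5 + 9*h^4 + 186*h^3 - 288*h^2 - 2208*h + 2304
(4) = -2*v^5 - 3*v^4 - 5*v^3 - v^2 + 2
(5) = 1.96*r^3 + 3.78*r^2 + 0.48*r + 5.51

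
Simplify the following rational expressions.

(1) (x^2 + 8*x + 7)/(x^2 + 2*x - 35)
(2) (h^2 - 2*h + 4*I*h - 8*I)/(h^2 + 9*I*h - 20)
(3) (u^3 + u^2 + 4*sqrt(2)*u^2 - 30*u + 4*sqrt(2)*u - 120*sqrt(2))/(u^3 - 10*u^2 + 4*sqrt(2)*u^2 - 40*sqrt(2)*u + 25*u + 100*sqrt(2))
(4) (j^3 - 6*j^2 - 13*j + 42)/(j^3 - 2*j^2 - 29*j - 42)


(1) = (x + 1)/(x - 5)
(2) = (h - 2)/(h + 5*I)
(3) = (u + 6)/(u - 5)
(4) = (j - 2)/(j + 2)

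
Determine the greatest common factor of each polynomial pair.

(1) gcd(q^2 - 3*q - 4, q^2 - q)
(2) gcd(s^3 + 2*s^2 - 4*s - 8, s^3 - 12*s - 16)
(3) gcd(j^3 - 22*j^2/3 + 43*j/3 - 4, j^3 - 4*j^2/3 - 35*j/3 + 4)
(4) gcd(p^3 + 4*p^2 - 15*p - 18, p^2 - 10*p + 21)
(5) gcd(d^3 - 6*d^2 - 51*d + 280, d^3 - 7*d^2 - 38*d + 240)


(1) = 1
(2) = gcd((s - 2)*(s + 2)^2, (s - 4)*(s + 2)^2) = s^2 + 4*s + 4
(3) = j^2 - 13*j/3 + 4/3
(4) = p - 3
(5) = d^2 - 13*d + 40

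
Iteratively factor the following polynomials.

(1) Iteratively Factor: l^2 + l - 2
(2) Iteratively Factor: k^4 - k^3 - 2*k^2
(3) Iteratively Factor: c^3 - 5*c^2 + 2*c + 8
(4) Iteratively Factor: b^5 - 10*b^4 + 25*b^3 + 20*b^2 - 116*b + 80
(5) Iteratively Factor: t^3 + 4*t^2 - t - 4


(1) = (l + 2)*(l - 1)
(2) = (k - 2)*(k^3 + k^2) = k*(k - 2)*(k^2 + k) = k*(k - 2)*(k + 1)*(k)
(3) = (c - 2)*(c^2 - 3*c - 4) = (c - 4)*(c - 2)*(c + 1)
(4) = (b - 4)*(b^4 - 6*b^3 + b^2 + 24*b - 20) = (b - 5)*(b - 4)*(b^3 - b^2 - 4*b + 4) = (b - 5)*(b - 4)*(b - 2)*(b^2 + b - 2) = (b - 5)*(b - 4)*(b - 2)*(b + 2)*(b - 1)
(5) = (t + 4)*(t^2 - 1) = (t - 1)*(t + 4)*(t + 1)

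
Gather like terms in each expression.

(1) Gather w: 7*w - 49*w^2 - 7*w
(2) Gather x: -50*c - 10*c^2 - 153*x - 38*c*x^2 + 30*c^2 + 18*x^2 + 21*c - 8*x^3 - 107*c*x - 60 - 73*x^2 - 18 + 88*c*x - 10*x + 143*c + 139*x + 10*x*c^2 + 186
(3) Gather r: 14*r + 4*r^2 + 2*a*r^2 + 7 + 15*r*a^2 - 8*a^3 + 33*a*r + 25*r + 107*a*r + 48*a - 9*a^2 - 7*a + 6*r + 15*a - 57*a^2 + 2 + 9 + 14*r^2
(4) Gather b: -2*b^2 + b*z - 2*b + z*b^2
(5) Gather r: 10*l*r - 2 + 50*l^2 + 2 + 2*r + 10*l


(1) = -49*w^2
(2) = 20*c^2 + 114*c - 8*x^3 + x^2*(-38*c - 55) + x*(10*c^2 - 19*c - 24) + 108
(3) = -8*a^3 - 66*a^2 + 56*a + r^2*(2*a + 18) + r*(15*a^2 + 140*a + 45) + 18
(4) = b^2*(z - 2) + b*(z - 2)
(5) = 50*l^2 + 10*l + r*(10*l + 2)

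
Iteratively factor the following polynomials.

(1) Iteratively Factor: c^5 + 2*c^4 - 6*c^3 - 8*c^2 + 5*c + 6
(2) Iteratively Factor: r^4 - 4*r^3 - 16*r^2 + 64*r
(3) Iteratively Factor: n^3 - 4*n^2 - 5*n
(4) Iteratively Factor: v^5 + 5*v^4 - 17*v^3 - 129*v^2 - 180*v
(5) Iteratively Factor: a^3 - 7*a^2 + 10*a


(1) = (c + 3)*(c^4 - c^3 - 3*c^2 + c + 2) = (c - 2)*(c + 3)*(c^3 + c^2 - c - 1) = (c - 2)*(c - 1)*(c + 3)*(c^2 + 2*c + 1) = (c - 2)*(c - 1)*(c + 1)*(c + 3)*(c + 1)
(2) = (r + 4)*(r^3 - 8*r^2 + 16*r) = (r - 4)*(r + 4)*(r^2 - 4*r) = (r - 4)^2*(r + 4)*(r)
(3) = (n + 1)*(n^2 - 5*n) = n*(n + 1)*(n - 5)
(4) = (v + 3)*(v^4 + 2*v^3 - 23*v^2 - 60*v) = (v + 3)*(v + 4)*(v^3 - 2*v^2 - 15*v) = (v - 5)*(v + 3)*(v + 4)*(v^2 + 3*v) = v*(v - 5)*(v + 3)*(v + 4)*(v + 3)
(5) = (a - 5)*(a^2 - 2*a) = a*(a - 5)*(a - 2)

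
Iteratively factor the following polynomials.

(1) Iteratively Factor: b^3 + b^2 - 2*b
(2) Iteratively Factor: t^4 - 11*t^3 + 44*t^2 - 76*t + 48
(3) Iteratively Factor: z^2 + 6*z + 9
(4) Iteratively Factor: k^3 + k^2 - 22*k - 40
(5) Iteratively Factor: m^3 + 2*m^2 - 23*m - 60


(1) = (b + 2)*(b^2 - b) = b*(b + 2)*(b - 1)
(2) = (t - 3)*(t^3 - 8*t^2 + 20*t - 16) = (t - 3)*(t - 2)*(t^2 - 6*t + 8) = (t - 4)*(t - 3)*(t - 2)*(t - 2)
(3) = (z + 3)*(z + 3)
(4) = (k + 4)*(k^2 - 3*k - 10) = (k - 5)*(k + 4)*(k + 2)
(5) = (m + 4)*(m^2 - 2*m - 15) = (m - 5)*(m + 4)*(m + 3)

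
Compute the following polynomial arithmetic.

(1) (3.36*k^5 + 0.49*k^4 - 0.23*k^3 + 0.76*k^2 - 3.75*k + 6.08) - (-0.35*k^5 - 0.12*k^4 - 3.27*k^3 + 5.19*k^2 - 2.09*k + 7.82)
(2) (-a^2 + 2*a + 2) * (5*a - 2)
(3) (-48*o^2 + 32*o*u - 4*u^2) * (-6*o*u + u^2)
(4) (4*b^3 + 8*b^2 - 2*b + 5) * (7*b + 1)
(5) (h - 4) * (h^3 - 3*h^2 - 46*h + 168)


(1) = 3.71*k^5 + 0.61*k^4 + 3.04*k^3 - 4.43*k^2 - 1.66*k - 1.74
(2) = -5*a^3 + 12*a^2 + 6*a - 4
(3) = 288*o^3*u - 240*o^2*u^2 + 56*o*u^3 - 4*u^4
(4) = 28*b^4 + 60*b^3 - 6*b^2 + 33*b + 5
(5) = h^4 - 7*h^3 - 34*h^2 + 352*h - 672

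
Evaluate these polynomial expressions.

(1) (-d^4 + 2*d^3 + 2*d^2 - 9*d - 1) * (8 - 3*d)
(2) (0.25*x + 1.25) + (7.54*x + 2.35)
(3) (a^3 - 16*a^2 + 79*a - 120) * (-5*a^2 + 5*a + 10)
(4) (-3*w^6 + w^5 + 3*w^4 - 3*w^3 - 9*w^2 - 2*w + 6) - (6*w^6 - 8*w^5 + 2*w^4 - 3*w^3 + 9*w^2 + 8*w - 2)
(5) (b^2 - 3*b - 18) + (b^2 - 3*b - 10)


(1) = 3*d^5 - 14*d^4 + 10*d^3 + 43*d^2 - 69*d - 8
(2) = 7.79*x + 3.6
(3) = -5*a^5 + 85*a^4 - 465*a^3 + 835*a^2 + 190*a - 1200
(4) = -9*w^6 + 9*w^5 + w^4 - 18*w^2 - 10*w + 8
(5) = 2*b^2 - 6*b - 28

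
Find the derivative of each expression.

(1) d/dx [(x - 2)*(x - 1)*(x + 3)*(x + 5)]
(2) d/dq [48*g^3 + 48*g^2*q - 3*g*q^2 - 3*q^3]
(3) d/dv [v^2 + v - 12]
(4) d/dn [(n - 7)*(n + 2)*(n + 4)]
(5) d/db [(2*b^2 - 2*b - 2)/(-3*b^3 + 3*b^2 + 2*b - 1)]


(1) = 4*x^3 + 15*x^2 - 14*x - 29
(2) = 48*g^2 - 6*g*q - 9*q^2
(3) = 2*v + 1
(4) = 3*n^2 - 2*n - 34
(5) = 2*(3*b^4 - 6*b^3 - 4*b^2 + 4*b + 3)/(9*b^6 - 18*b^5 - 3*b^4 + 18*b^3 - 2*b^2 - 4*b + 1)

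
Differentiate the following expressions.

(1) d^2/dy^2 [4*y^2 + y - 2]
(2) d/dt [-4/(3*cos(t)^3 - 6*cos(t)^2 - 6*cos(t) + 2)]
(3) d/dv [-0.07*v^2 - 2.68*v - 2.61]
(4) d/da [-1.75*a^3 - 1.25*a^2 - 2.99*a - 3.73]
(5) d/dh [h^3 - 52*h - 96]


(1) = 8
(2) = 12*(-3*cos(t)^2 + 4*cos(t) + 2)*sin(t)/(3*cos(t)^3 - 6*cos(t)^2 - 6*cos(t) + 2)^2
(3) = -0.14*v - 2.68
(4) = -5.25*a^2 - 2.5*a - 2.99
(5) = 3*h^2 - 52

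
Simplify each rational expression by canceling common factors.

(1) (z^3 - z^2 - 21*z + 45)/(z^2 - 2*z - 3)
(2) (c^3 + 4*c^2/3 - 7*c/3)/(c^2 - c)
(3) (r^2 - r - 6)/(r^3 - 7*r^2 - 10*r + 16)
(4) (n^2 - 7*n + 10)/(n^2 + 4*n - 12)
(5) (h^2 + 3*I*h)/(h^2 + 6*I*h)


(1) = (z^2 + 2*z - 15)/(z + 1)
(2) = c + 7/3
(3) = (r - 3)/(r^2 - 9*r + 8)
(4) = (n - 5)/(n + 6)
(5) = (h + 3*I)/(h + 6*I)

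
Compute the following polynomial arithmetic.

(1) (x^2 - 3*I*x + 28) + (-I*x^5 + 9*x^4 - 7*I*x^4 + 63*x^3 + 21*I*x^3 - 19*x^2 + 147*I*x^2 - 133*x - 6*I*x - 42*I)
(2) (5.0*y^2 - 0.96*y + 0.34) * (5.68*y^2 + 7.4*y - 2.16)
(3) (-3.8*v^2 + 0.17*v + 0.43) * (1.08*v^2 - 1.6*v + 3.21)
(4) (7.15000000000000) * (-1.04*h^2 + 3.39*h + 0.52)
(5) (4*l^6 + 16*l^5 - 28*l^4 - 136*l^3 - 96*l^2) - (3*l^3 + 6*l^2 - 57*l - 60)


(1) = -I*x^5 + 9*x^4 - 7*I*x^4 + 63*x^3 + 21*I*x^3 - 18*x^2 + 147*I*x^2 - 133*x - 9*I*x + 28 - 42*I
(2) = 28.4*y^4 + 31.5472*y^3 - 15.9728*y^2 + 4.5896*y - 0.7344
(3) = -4.104*v^4 + 6.2636*v^3 - 12.0056*v^2 - 0.1423*v + 1.3803
(4) = -7.436*h^2 + 24.2385*h + 3.718
(5) = 4*l^6 + 16*l^5 - 28*l^4 - 139*l^3 - 102*l^2 + 57*l + 60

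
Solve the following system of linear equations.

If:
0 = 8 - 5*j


Then:
j = 8/5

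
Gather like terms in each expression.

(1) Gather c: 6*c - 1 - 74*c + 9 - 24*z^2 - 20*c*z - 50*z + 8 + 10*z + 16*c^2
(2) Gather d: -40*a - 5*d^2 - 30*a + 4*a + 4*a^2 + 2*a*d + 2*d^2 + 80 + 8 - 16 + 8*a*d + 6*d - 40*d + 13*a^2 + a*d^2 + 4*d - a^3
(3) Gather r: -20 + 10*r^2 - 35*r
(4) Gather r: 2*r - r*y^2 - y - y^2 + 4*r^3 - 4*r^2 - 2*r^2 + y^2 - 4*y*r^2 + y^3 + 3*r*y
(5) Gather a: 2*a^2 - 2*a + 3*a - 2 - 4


(1) = 16*c^2 + c*(-20*z - 68) - 24*z^2 - 40*z + 16
(2) = -a^3 + 17*a^2 - 66*a + d^2*(a - 3) + d*(10*a - 30) + 72
(3) = 10*r^2 - 35*r - 20
(4) = 4*r^3 + r^2*(-4*y - 6) + r*(-y^2 + 3*y + 2) + y^3 - y
(5) = 2*a^2 + a - 6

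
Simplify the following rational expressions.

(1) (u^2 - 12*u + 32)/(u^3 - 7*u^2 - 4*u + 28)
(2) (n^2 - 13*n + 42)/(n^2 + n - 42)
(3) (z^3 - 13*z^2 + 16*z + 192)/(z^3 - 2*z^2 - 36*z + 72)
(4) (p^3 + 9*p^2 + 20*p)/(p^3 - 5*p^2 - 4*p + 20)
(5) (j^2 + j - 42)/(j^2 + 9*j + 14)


(1) = (u^2 - 12*u + 32)/(u^3 - 7*u^2 - 4*u + 28)
(2) = (n - 7)/(n + 7)
(3) = (z^3 - 13*z^2 + 16*z + 192)/(z^3 - 2*z^2 - 36*z + 72)
(4) = (p^3 + 9*p^2 + 20*p)/(p^3 - 5*p^2 - 4*p + 20)
(5) = (j - 6)/(j + 2)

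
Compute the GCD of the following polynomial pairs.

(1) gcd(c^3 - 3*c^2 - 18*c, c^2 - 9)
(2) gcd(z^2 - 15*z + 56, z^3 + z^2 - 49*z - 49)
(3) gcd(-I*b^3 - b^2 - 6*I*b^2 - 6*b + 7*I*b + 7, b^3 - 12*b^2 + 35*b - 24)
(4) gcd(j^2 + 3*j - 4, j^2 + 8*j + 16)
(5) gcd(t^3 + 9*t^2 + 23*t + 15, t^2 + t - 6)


(1) = c + 3
(2) = z - 7
(3) = gcd((b + 7)*(b - I)*(-I*b + I), (b - 8)*(b - 3)*(b - 1)) = b - 1
(4) = j + 4
(5) = t + 3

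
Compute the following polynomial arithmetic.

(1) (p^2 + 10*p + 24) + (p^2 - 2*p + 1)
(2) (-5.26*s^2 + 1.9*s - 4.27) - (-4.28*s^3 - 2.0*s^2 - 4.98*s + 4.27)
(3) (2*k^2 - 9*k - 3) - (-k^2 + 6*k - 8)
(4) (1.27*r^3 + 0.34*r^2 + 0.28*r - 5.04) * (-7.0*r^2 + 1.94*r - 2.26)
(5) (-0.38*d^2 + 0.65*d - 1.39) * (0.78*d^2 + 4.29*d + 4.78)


(1) = 2*p^2 + 8*p + 25
(2) = 4.28*s^3 - 3.26*s^2 + 6.88*s - 8.54
(3) = 3*k^2 - 15*k + 5
(4) = -8.89*r^5 + 0.0838*r^4 - 4.1706*r^3 + 35.0548*r^2 - 10.4104*r + 11.3904
(5) = -0.2964*d^4 - 1.1232*d^3 - 0.1121*d^2 - 2.8561*d - 6.6442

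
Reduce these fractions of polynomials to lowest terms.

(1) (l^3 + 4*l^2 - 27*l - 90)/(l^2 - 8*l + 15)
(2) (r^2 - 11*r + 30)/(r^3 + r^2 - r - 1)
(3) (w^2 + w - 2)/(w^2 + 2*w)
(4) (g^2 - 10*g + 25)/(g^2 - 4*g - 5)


(1) = (l^2 + 9*l + 18)/(l - 3)
(2) = (r^2 - 11*r + 30)/(r^3 + r^2 - r - 1)
(3) = (w - 1)/w
(4) = (g - 5)/(g + 1)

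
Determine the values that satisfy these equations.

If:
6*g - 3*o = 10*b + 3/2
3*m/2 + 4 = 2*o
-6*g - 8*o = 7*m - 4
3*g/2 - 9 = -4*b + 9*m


Then:
b = -447/1468
g = 124/367
m = -396/367
o = 437/367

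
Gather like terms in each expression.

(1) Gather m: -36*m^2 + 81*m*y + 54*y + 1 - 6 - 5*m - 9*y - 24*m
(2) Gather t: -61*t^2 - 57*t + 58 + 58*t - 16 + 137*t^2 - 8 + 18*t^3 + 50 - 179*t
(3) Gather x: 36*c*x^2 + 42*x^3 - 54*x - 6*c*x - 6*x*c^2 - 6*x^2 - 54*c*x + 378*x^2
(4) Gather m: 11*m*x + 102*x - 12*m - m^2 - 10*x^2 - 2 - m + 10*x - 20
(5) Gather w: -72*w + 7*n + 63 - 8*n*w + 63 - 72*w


(1) = -36*m^2 + m*(81*y - 29) + 45*y - 5
(2) = 18*t^3 + 76*t^2 - 178*t + 84
(3) = 42*x^3 + x^2*(36*c + 372) + x*(-6*c^2 - 60*c - 54)
(4) = -m^2 + m*(11*x - 13) - 10*x^2 + 112*x - 22
(5) = 7*n + w*(-8*n - 144) + 126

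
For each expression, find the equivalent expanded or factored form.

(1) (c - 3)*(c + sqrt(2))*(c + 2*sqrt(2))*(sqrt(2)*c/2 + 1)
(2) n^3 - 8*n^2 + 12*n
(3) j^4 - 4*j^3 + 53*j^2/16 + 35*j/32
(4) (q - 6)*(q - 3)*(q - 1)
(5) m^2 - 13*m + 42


(1) = sqrt(2)*c^4/2 - 3*sqrt(2)*c^3/2 + 4*c^3 - 12*c^2 + 5*sqrt(2)*c^2 - 15*sqrt(2)*c + 4*c - 12
(2) = n*(n - 6)*(n - 2)
(3) = j*(j - 5/2)*(j - 7/4)*(j + 1/4)
(4) = q^3 - 10*q^2 + 27*q - 18
(5) = (m - 7)*(m - 6)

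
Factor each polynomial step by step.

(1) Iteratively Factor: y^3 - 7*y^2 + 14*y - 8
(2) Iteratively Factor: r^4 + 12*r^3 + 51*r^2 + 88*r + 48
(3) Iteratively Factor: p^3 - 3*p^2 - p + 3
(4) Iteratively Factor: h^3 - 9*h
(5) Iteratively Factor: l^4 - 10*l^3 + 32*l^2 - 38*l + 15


(1) = (y - 2)*(y^2 - 5*y + 4) = (y - 4)*(y - 2)*(y - 1)
(2) = (r + 4)*(r^3 + 8*r^2 + 19*r + 12) = (r + 1)*(r + 4)*(r^2 + 7*r + 12) = (r + 1)*(r + 4)^2*(r + 3)
(3) = (p + 1)*(p^2 - 4*p + 3) = (p - 1)*(p + 1)*(p - 3)
(4) = (h + 3)*(h^2 - 3*h) = h*(h + 3)*(h - 3)
(5) = (l - 1)*(l^3 - 9*l^2 + 23*l - 15) = (l - 1)^2*(l^2 - 8*l + 15) = (l - 3)*(l - 1)^2*(l - 5)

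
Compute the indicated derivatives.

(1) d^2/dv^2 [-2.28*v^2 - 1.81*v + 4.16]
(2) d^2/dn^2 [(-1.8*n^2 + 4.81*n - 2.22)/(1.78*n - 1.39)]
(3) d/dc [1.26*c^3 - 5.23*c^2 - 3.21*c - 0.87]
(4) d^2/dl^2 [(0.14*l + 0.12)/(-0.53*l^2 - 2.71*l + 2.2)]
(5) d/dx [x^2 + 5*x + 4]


(1) = -4.56000000000000
(2) = 2.778548/(5.639752*n^3 - 13.212228*n^2 + 10.317414*n - 2.685619)
(3) = 3.78*c^2 - 10.46*c - 3.21
(4) = (-(0.14*l + 0.12)*(1.06*l + 2.71)*(2.12*l + 5.42) + (0.4452*l + 0.886)*(0.53*l^2 + 2.71*l - 2.2))/(0.53*l^2 + 2.71*l - 2.2)^3
(5) = 2*x + 5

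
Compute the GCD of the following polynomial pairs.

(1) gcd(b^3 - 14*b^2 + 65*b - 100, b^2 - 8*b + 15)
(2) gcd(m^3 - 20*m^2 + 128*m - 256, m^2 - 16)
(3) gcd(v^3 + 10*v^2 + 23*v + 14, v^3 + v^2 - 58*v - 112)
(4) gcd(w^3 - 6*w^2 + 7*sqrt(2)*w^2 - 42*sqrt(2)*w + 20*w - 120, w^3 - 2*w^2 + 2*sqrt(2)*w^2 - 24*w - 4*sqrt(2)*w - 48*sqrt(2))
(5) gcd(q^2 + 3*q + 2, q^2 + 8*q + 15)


(1) = b - 5
(2) = m - 4
(3) = v^2 + 9*v + 14
(4) = gcd((w - 6)*(w + 2*sqrt(2))*(w + 5*sqrt(2)), (w - 6)*(w + 4)*(w + 2*sqrt(2))) = w^2 + w*(-6 + 2*sqrt(2)) - 12*sqrt(2)
(5) = 1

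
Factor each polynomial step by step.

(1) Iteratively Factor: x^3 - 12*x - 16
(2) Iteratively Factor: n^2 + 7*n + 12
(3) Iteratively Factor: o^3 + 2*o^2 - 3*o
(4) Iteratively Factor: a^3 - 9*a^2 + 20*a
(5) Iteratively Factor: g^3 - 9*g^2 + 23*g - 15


(1) = (x + 2)*(x^2 - 2*x - 8) = (x + 2)^2*(x - 4)
(2) = (n + 3)*(n + 4)
(3) = (o)*(o^2 + 2*o - 3) = o*(o - 1)*(o + 3)
(4) = (a - 5)*(a^2 - 4*a) = a*(a - 5)*(a - 4)
(5) = (g - 1)*(g^2 - 8*g + 15) = (g - 5)*(g - 1)*(g - 3)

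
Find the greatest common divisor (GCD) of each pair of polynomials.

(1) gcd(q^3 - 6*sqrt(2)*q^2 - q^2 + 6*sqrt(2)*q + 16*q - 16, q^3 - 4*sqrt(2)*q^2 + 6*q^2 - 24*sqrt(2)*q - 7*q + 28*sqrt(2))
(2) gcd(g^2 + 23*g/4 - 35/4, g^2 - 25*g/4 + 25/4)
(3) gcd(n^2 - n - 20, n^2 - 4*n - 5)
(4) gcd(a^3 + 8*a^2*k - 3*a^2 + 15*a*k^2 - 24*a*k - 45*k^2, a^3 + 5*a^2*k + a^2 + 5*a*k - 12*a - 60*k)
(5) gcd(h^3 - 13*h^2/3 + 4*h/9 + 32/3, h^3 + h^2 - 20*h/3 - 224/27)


(1) = gcd((q - 1)*(q - 4*sqrt(2))*(q - 2*sqrt(2)), (q - 1)*(q + 7)*(q - 4*sqrt(2))) = q^2 + q*(-4*sqrt(2) - 1) + 4*sqrt(2)
(2) = gcd((g - 5/4)*(g + 7), (g - 5)*(g - 5/4)) = g - 5/4
(3) = gcd((n - 5)*(n + 4), (n - 5)*(n + 1)) = n - 5
(4) = gcd((a - 3)*(a + 3*k)*(a + 5*k), (a - 3)*(a + 4)*(a + 5*k)) = a^2 + 5*a*k - 3*a - 15*k
(5) = h^2 - 4*h/3 - 32/9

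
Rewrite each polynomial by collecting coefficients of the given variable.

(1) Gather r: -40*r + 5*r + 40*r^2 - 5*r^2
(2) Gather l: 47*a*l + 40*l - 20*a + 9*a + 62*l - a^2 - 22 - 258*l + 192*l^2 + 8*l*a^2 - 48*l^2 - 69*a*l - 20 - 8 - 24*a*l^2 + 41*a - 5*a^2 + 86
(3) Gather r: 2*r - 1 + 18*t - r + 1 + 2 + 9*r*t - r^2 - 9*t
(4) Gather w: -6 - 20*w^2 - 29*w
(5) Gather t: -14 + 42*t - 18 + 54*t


(1) = 35*r^2 - 35*r
(2) = -6*a^2 + 30*a + l^2*(144 - 24*a) + l*(8*a^2 - 22*a - 156) + 36
(3) = -r^2 + r*(9*t + 1) + 9*t + 2
(4) = -20*w^2 - 29*w - 6
(5) = 96*t - 32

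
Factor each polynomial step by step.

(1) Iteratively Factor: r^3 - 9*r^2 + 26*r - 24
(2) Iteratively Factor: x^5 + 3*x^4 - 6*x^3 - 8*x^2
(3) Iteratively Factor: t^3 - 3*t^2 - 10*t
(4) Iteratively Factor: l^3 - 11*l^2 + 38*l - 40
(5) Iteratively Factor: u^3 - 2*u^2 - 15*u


(1) = (r - 4)*(r^2 - 5*r + 6) = (r - 4)*(r - 2)*(r - 3)
(2) = (x + 4)*(x^4 - x^3 - 2*x^2) = (x + 1)*(x + 4)*(x^3 - 2*x^2) = (x - 2)*(x + 1)*(x + 4)*(x^2) = x*(x - 2)*(x + 1)*(x + 4)*(x)
(3) = (t + 2)*(t^2 - 5*t) = (t - 5)*(t + 2)*(t)
(4) = (l - 2)*(l^2 - 9*l + 20) = (l - 4)*(l - 2)*(l - 5)
(5) = (u)*(u^2 - 2*u - 15) = u*(u - 5)*(u + 3)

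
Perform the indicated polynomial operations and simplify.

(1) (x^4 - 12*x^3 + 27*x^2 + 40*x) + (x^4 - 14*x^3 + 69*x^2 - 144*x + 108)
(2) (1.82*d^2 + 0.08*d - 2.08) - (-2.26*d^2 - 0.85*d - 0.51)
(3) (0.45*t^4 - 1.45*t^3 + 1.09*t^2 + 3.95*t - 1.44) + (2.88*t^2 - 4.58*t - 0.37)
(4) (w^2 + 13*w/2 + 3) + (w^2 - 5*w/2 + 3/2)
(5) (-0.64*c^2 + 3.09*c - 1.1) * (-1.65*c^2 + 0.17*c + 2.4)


(1) = 2*x^4 - 26*x^3 + 96*x^2 - 104*x + 108
(2) = 4.08*d^2 + 0.93*d - 1.57
(3) = 0.45*t^4 - 1.45*t^3 + 3.97*t^2 - 0.63*t - 1.81
(4) = 2*w^2 + 4*w + 9/2
(5) = 1.056*c^4 - 5.2073*c^3 + 0.8043*c^2 + 7.229*c - 2.64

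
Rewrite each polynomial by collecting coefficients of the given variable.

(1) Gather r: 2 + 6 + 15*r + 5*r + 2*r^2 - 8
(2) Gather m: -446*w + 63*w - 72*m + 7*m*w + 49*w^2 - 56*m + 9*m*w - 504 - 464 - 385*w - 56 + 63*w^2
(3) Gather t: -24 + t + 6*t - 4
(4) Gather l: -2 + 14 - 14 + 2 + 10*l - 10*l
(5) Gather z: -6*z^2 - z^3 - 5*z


(1) = 2*r^2 + 20*r
(2) = m*(16*w - 128) + 112*w^2 - 768*w - 1024
(3) = 7*t - 28
(4) = 0
(5) = -z^3 - 6*z^2 - 5*z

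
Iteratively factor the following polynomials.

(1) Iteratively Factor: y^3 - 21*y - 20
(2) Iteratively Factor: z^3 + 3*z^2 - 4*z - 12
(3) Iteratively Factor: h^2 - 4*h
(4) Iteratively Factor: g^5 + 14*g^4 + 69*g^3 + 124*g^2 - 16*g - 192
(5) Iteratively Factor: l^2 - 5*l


(1) = (y + 4)*(y^2 - 4*y - 5) = (y - 5)*(y + 4)*(y + 1)
(2) = (z - 2)*(z^2 + 5*z + 6) = (z - 2)*(z + 3)*(z + 2)
(3) = (h - 4)*(h)
(4) = (g - 1)*(g^4 + 15*g^3 + 84*g^2 + 208*g + 192) = (g - 1)*(g + 4)*(g^3 + 11*g^2 + 40*g + 48) = (g - 1)*(g + 3)*(g + 4)*(g^2 + 8*g + 16) = (g - 1)*(g + 3)*(g + 4)^2*(g + 4)
(5) = (l)*(l - 5)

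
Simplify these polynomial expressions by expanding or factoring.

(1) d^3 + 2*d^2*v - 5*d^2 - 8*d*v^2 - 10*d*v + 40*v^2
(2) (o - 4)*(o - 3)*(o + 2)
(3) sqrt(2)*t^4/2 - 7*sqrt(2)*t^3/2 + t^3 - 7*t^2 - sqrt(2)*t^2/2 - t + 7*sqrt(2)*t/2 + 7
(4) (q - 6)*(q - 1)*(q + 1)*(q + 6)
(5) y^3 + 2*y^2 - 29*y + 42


(1) = (d - 5)*(d - 2*v)*(d + 4*v)
(2) = o^3 - 5*o^2 - 2*o + 24
(3) = (t - 7)*(t - 1)*(t + 1)*(sqrt(2)*t/2 + 1)
(4) = q^4 - 37*q^2 + 36
(5) = (y - 3)*(y - 2)*(y + 7)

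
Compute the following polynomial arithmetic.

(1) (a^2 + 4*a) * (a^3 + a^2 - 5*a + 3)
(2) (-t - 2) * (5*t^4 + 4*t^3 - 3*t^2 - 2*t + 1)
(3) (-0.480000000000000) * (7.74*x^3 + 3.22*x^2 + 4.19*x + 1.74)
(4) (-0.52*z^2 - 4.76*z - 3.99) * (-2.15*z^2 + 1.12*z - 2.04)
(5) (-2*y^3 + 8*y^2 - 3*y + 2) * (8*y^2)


(1) = a^5 + 5*a^4 - a^3 - 17*a^2 + 12*a
(2) = -5*t^5 - 14*t^4 - 5*t^3 + 8*t^2 + 3*t - 2
(3) = -3.7152*x^3 - 1.5456*x^2 - 2.0112*x - 0.8352
(4) = 1.118*z^4 + 9.6516*z^3 + 4.3081*z^2 + 5.2416*z + 8.1396
(5) = -16*y^5 + 64*y^4 - 24*y^3 + 16*y^2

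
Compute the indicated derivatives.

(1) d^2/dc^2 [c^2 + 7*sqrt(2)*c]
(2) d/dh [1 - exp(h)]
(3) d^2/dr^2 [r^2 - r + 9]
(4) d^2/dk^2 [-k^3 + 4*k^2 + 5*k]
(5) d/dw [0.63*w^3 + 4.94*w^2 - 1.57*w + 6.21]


(1) = 2
(2) = -exp(h)
(3) = 2
(4) = 8 - 6*k
(5) = 1.89*w^2 + 9.88*w - 1.57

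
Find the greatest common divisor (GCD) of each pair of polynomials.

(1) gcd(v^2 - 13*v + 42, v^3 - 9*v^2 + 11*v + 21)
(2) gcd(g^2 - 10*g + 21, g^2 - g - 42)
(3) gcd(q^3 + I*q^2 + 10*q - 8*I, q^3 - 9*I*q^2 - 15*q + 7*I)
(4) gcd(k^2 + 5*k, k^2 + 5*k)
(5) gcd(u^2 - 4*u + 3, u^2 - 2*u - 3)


(1) = gcd((v - 7)*(v - 6), (v - 7)*(v - 3)*(v + 1)) = v - 7
(2) = gcd((g - 7)*(g - 3), (g - 7)*(g + 6)) = g - 7
(3) = q - I
(4) = gcd(k*(k + 5), k*(k + 5)) = k^2 + 5*k
(5) = u - 3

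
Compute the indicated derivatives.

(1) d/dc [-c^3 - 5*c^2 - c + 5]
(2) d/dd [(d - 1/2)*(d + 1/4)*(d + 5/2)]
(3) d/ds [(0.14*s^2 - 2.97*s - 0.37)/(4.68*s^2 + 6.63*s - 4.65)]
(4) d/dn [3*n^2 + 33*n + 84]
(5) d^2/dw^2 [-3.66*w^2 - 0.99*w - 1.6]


(1) = -3*c^2 - 10*c - 1
(2) = 3*d^2 + 9*d/2 - 3/4
(3) = (14.8278*s^2 + 2.1612*s + 16.2636)/(21.9024*s^4 + 62.0568*s^3 + 0.4329*s^2 - 61.659*s + 21.6225)
(4) = 6*n + 33
(5) = -7.32000000000000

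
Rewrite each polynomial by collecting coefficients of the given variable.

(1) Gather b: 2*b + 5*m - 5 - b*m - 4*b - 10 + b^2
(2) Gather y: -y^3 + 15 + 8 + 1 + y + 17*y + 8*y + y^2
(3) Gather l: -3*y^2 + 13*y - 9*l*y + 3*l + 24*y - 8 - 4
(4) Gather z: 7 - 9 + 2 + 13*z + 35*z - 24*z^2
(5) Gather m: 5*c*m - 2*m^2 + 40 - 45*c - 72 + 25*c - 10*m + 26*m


(1) = b^2 + b*(-m - 2) + 5*m - 15
(2) = -y^3 + y^2 + 26*y + 24
(3) = l*(3 - 9*y) - 3*y^2 + 37*y - 12
(4) = -24*z^2 + 48*z
(5) = -20*c - 2*m^2 + m*(5*c + 16) - 32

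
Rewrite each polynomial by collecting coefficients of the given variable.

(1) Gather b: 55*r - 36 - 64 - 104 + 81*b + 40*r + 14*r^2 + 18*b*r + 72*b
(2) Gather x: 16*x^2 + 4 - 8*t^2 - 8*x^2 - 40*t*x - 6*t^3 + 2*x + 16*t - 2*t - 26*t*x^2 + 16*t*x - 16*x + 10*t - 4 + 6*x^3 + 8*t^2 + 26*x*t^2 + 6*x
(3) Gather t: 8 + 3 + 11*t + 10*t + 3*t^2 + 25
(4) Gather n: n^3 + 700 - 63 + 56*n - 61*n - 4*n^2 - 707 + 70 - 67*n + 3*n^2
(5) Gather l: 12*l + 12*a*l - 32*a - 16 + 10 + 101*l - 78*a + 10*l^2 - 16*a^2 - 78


(1) = b*(18*r + 153) + 14*r^2 + 95*r - 204
(2) = -6*t^3 + 24*t + 6*x^3 + x^2*(8 - 26*t) + x*(26*t^2 - 24*t - 8)
(3) = 3*t^2 + 21*t + 36
(4) = n^3 - n^2 - 72*n
(5) = -16*a^2 - 110*a + 10*l^2 + l*(12*a + 113) - 84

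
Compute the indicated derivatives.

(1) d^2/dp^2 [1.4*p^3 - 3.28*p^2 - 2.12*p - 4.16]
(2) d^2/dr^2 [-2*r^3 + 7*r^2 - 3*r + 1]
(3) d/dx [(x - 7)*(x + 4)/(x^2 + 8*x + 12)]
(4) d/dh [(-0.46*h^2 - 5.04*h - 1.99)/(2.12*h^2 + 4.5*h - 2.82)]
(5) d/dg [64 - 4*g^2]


(1) = 8.4*p - 6.56
(2) = 14 - 12*r
(3) = (11*x^2 + 80*x + 188)/(x^4 + 16*x^3 + 88*x^2 + 192*x + 144)
(4) = (8.6148*h^2 + 11.032*h + 23.1678)/(4.4944*h^4 + 19.08*h^3 + 8.2932*h^2 - 25.38*h + 7.9524)
(5) = -8*g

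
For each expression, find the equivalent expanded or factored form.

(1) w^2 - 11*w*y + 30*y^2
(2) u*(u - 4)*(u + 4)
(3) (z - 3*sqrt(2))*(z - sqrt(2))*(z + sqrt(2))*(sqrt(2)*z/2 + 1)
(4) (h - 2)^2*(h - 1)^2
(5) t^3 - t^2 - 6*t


(1) = (w - 6*y)*(w - 5*y)
(2) = u^3 - 16*u
(3) = sqrt(2)*z^4/2 - 2*z^3 - 4*sqrt(2)*z^2 + 4*z + 6*sqrt(2)
(4) = h^4 - 6*h^3 + 13*h^2 - 12*h + 4
(5) = t*(t - 3)*(t + 2)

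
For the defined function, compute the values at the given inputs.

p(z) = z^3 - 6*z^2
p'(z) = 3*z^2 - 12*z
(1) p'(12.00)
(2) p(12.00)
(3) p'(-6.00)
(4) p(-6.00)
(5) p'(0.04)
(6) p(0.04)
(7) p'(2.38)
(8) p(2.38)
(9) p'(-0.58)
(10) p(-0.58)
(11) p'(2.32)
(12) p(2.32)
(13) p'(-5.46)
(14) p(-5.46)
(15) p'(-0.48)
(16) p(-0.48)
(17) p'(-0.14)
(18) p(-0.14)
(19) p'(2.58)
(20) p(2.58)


(1) = 288.00
(2) = 864.00
(3) = 180.00
(4) = -432.00
(5) = -0.48
(6) = -0.01
(7) = -11.57
(8) = -20.51
(9) = 7.97
(10) = -2.21
(11) = -11.69
(12) = -19.81
(13) = 154.95
(14) = -341.64
(15) = 6.45
(16) = -1.49
(17) = 1.74
(18) = -0.12
(19) = -10.99
(20) = -22.76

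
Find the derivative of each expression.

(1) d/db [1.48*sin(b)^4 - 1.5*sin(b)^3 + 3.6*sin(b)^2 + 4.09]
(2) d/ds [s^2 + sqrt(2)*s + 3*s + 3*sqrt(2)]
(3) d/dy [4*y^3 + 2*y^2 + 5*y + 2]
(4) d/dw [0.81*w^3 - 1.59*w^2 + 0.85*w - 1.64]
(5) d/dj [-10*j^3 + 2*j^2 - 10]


(1) = (5.92*sin(b)^2 - 4.5*sin(b) + 7.2)*sin(b)*cos(b)
(2) = 2*s + sqrt(2) + 3
(3) = 12*y^2 + 4*y + 5
(4) = 2.43*w^2 - 3.18*w + 0.85
(5) = 2*j*(2 - 15*j)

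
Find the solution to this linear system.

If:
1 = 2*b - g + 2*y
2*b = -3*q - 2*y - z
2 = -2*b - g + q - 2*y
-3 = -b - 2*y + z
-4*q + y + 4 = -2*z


Then:
b = -96/59
g = -71/59
q = 35/59
y = 90/59
z = -93/59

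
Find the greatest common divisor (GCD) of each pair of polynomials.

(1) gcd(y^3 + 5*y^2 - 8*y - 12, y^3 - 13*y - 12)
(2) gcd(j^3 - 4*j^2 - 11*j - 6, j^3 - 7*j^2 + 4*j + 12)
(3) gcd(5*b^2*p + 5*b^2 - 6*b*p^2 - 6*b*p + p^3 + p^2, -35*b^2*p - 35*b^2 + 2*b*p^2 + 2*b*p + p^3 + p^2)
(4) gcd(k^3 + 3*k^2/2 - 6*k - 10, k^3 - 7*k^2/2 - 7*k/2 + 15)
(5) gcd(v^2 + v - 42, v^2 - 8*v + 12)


(1) = y + 1
(2) = j^2 - 5*j - 6
(3) = gcd((-5*b + p)*(-b + p)*(p + 1), (-5*b + p)*(7*b + p)*(p + 1)) = -5*b*p - 5*b + p^2 + p
(4) = gcd((k - 5/2)*(k + 2)^2, (k - 3)*(k - 5/2)*(k + 2)) = k^2 - k/2 - 5
(5) = v - 6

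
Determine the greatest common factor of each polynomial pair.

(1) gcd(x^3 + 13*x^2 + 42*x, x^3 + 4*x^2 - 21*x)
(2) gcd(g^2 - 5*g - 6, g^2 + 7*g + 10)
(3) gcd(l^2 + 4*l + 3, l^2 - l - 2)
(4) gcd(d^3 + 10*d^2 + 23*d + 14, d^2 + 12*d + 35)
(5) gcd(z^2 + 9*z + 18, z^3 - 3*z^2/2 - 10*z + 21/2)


(1) = gcd(x*(x + 6)*(x + 7), x*(x - 3)*(x + 7)) = x^2 + 7*x
(2) = gcd((g - 6)*(g + 1), (g + 2)*(g + 5)) = 1
(3) = l + 1
(4) = gcd((d + 1)*(d + 2)*(d + 7), (d + 5)*(d + 7)) = d + 7
(5) = gcd((z + 3)*(z + 6), (z - 7/2)*(z - 1)*(z + 3)) = z + 3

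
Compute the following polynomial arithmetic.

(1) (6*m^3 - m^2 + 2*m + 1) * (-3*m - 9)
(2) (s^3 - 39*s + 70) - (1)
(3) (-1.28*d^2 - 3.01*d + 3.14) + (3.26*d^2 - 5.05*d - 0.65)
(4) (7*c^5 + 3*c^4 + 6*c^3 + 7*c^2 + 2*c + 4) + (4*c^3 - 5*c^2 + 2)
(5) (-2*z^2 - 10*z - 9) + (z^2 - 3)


(1) = -18*m^4 - 51*m^3 + 3*m^2 - 21*m - 9
(2) = s^3 - 39*s + 69
(3) = 1.98*d^2 - 8.06*d + 2.49
(4) = 7*c^5 + 3*c^4 + 10*c^3 + 2*c^2 + 2*c + 6
(5) = -z^2 - 10*z - 12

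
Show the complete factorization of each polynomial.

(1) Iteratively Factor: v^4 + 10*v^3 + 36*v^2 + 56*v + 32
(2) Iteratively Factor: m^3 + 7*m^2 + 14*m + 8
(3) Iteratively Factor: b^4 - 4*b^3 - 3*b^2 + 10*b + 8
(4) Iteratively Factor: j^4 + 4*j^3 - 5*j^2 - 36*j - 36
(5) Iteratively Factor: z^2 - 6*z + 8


(1) = (v + 2)*(v^3 + 8*v^2 + 20*v + 16) = (v + 2)^2*(v^2 + 6*v + 8) = (v + 2)^3*(v + 4)
(2) = (m + 4)*(m^2 + 3*m + 2) = (m + 1)*(m + 4)*(m + 2)
(3) = (b + 1)*(b^3 - 5*b^2 + 2*b + 8) = (b + 1)^2*(b^2 - 6*b + 8) = (b - 2)*(b + 1)^2*(b - 4)
(4) = (j - 3)*(j^3 + 7*j^2 + 16*j + 12) = (j - 3)*(j + 2)*(j^2 + 5*j + 6) = (j - 3)*(j + 2)*(j + 3)*(j + 2)
(5) = (z - 4)*(z - 2)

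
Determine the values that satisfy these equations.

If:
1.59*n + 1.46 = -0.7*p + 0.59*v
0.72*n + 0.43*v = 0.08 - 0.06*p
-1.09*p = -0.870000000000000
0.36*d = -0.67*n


Then:
d = 1.43
n = -0.77
p = 0.80
v = 1.36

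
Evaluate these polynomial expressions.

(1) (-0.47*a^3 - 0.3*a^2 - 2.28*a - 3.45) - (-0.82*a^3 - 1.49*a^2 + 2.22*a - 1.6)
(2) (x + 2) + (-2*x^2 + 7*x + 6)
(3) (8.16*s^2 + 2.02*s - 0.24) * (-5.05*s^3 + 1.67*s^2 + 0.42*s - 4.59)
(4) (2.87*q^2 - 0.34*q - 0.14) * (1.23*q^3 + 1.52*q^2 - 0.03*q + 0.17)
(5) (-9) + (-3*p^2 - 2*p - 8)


(1) = 0.35*a^3 + 1.19*a^2 - 4.5*a - 1.85
(2) = -2*x^2 + 8*x + 8
(3) = -41.208*s^5 + 3.4262*s^4 + 8.0126*s^3 - 37.0068*s^2 - 9.3726*s + 1.1016
(4) = 3.5301*q^5 + 3.9442*q^4 - 0.7751*q^3 + 0.2853*q^2 - 0.0536*q - 0.0238
(5) = -3*p^2 - 2*p - 17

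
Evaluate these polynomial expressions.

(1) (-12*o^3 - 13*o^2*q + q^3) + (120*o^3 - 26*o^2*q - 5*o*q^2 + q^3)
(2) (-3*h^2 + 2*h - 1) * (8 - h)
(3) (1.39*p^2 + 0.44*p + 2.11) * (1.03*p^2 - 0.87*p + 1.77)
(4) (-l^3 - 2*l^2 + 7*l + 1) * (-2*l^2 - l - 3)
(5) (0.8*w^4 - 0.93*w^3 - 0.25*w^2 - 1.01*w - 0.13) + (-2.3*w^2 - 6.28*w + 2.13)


(1) = 108*o^3 - 39*o^2*q - 5*o*q^2 + 2*q^3
(2) = 3*h^3 - 26*h^2 + 17*h - 8
(3) = 1.4317*p^4 - 0.7561*p^3 + 4.2508*p^2 - 1.0569*p + 3.7347
(4) = 2*l^5 + 5*l^4 - 9*l^3 - 3*l^2 - 22*l - 3
(5) = 0.8*w^4 - 0.93*w^3 - 2.55*w^2 - 7.29*w + 2.0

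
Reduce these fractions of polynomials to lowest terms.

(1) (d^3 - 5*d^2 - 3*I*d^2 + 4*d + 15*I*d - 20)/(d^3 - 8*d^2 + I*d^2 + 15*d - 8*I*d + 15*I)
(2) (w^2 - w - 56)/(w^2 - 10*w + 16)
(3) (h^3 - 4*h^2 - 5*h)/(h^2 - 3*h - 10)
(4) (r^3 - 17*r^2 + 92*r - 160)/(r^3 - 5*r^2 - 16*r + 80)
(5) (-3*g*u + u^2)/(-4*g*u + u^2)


(1) = (d - 4*I)/(d - 3)
(2) = (w + 7)/(w - 2)
(3) = (h^2 + h)/(h + 2)
(4) = (r - 8)/(r + 4)
(5) = (-3*g + u)/(-4*g + u)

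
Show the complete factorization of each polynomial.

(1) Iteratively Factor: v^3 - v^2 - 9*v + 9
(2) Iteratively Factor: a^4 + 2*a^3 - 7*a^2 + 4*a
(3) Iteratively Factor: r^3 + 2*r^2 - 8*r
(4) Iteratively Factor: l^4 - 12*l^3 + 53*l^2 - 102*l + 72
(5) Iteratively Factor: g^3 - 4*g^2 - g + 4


(1) = (v + 3)*(v^2 - 4*v + 3) = (v - 3)*(v + 3)*(v - 1)
(2) = (a - 1)*(a^3 + 3*a^2 - 4*a) = a*(a - 1)*(a^2 + 3*a - 4) = a*(a - 1)^2*(a + 4)
(3) = (r)*(r^2 + 2*r - 8) = r*(r + 4)*(r - 2)
(4) = (l - 4)*(l^3 - 8*l^2 + 21*l - 18) = (l - 4)*(l - 3)*(l^2 - 5*l + 6) = (l - 4)*(l - 3)^2*(l - 2)
(5) = (g - 1)*(g^2 - 3*g - 4) = (g - 4)*(g - 1)*(g + 1)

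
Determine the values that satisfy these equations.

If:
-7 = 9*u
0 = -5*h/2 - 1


Then:
h = -2/5
u = -7/9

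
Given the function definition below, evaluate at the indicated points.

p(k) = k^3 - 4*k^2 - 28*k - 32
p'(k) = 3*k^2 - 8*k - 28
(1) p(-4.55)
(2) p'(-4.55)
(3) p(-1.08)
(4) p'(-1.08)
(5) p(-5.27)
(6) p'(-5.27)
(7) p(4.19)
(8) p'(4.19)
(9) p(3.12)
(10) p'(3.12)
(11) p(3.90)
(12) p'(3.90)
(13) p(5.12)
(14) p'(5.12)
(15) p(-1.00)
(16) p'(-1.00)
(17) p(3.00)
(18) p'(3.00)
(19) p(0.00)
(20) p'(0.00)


(1) = -81.61
(2) = 70.51
(3) = -7.69
(4) = -15.86
(5) = -141.89
(6) = 97.48
(7) = -145.98
(8) = -8.85
(9) = -127.93
(10) = -23.76
(11) = -142.72
(12) = -13.57
(13) = -146.00
(14) = 9.68
(15) = -9.00
(16) = -17.00
(17) = -125.00
(18) = -25.00
(19) = -32.00
(20) = -28.00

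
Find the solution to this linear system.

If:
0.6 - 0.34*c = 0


Then:
c = 1.76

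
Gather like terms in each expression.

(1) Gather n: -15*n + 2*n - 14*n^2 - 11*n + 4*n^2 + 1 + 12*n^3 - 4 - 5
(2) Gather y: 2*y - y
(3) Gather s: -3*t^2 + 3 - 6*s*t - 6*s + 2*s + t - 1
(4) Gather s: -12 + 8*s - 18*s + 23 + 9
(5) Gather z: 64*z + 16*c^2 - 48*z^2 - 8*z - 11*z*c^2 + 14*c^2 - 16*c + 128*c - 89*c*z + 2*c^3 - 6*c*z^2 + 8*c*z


(1) = 12*n^3 - 10*n^2 - 24*n - 8
(2) = y
(3) = s*(-6*t - 4) - 3*t^2 + t + 2
(4) = 20 - 10*s
(5) = 2*c^3 + 30*c^2 + 112*c + z^2*(-6*c - 48) + z*(-11*c^2 - 81*c + 56)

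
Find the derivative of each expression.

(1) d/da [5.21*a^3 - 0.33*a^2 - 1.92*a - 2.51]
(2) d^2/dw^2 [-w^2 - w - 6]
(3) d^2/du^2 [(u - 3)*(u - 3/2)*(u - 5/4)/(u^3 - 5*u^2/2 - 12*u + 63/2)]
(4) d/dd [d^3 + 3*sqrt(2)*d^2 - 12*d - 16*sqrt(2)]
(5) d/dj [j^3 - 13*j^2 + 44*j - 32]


(1) = 15.63*a^2 - 0.66*a - 1.92
(2) = -2
(3) = (-104*u^3 + 1188*u^2 - 2682*u + 3711)/(2*(8*u^6 + 12*u^5 - 246*u^4 - 251*u^3 + 2583*u^2 + 1323*u - 9261))
(4) = 3*d^2 + 6*sqrt(2)*d - 12
(5) = 3*j^2 - 26*j + 44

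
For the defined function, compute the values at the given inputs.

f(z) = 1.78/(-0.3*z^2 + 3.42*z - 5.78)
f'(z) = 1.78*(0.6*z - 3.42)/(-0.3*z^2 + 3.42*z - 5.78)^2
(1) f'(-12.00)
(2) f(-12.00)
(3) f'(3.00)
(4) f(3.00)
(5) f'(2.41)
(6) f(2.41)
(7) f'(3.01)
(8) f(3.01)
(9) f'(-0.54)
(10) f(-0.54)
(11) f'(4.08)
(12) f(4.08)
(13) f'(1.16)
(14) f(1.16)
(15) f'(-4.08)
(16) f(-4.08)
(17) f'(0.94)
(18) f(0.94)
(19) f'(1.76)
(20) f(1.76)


(1) = -0.00
(2) = -0.02
(3) = -0.91
(4) = 1.00
(5) = -6.78
(6) = 2.47
(7) = -0.89
(8) = 0.99
(9) = -0.11
(10) = -0.23
(11) = -0.17
(12) = 0.56
(13) = -0.99
(14) = -0.80
(15) = -0.02
(16) = -0.07
(17) = -0.63
(18) = -0.63
(19) = -8.84
(20) = -2.58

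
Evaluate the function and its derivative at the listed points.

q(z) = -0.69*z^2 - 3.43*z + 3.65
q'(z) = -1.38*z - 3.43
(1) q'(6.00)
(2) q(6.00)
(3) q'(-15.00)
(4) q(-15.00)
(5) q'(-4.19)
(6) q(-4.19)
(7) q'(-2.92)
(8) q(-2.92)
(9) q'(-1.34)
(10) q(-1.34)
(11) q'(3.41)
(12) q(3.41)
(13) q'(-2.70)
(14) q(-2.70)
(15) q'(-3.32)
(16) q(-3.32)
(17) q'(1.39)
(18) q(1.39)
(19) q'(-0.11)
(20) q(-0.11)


(1) = -11.71
(2) = -41.77
(3) = 17.27
(4) = -100.15
(5) = 2.35
(6) = 5.91
(7) = 0.60
(8) = 7.78
(9) = -1.58
(10) = 7.01
(11) = -8.14
(12) = -16.07
(13) = 0.30
(14) = 7.88
(15) = 1.15
(16) = 7.43
(17) = -5.35
(18) = -2.45
(19) = -3.28
(20) = 4.02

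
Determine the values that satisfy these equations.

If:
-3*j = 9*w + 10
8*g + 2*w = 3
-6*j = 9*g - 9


Then:
g = 56/81
j = 25/54
w = -205/162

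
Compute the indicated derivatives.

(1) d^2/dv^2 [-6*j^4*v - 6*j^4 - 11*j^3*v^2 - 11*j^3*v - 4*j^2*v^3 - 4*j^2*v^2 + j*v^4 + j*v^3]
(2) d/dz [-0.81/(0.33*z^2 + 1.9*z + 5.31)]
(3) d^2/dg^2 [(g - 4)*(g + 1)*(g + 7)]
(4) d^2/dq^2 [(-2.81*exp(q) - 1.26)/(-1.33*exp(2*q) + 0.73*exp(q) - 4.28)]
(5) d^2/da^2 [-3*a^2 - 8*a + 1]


(1) = 2*j*(-11*j^2 - 12*j*v - 4*j + 6*v^2 + 3*v)
(2) = (0.5346*z + 1.539)/(0.33*z^2 + 1.9*z + 5.31)^2
(3) = 6*g + 8
(4) = (4.970609*exp(4*q) + 11.643485*exp(3*q) - 99.643866*exp(2*q) - 19.238678*exp(q) + 55.411448)*exp(q)/(2.352637*exp(6*q) - 3.873891*exp(5*q) + 24.838947*exp(4*q) - 25.321729*exp(3*q) + 79.932852*exp(2*q) - 40.117296*exp(q) + 78.402752)
(5) = -6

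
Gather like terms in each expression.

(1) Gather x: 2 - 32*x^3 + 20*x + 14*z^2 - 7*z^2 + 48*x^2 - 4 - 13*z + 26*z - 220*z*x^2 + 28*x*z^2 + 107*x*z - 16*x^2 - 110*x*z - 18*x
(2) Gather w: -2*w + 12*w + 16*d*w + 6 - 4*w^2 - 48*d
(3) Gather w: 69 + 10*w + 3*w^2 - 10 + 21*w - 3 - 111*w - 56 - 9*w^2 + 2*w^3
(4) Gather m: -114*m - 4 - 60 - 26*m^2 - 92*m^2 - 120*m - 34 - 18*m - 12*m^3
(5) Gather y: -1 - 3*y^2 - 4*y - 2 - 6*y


(1) = -32*x^3 + x^2*(32 - 220*z) + x*(28*z^2 - 3*z + 2) + 7*z^2 + 13*z - 2
(2) = -48*d - 4*w^2 + w*(16*d + 10) + 6
(3) = 2*w^3 - 6*w^2 - 80*w
(4) = -12*m^3 - 118*m^2 - 252*m - 98
(5) = -3*y^2 - 10*y - 3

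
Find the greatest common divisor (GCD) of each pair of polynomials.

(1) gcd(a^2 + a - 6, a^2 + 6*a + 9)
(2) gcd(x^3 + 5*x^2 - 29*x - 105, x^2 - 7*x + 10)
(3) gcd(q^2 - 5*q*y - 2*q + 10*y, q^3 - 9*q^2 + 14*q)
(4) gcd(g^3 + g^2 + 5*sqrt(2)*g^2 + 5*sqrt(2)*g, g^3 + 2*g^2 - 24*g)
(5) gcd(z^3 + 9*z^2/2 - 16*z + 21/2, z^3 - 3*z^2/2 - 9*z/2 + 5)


(1) = a + 3
(2) = gcd((x - 5)*(x + 3)*(x + 7), (x - 5)*(x - 2)) = x - 5
(3) = gcd((q - 2)*(q - 5*y), q*(q - 7)*(q - 2)) = q - 2
(4) = g
(5) = z - 1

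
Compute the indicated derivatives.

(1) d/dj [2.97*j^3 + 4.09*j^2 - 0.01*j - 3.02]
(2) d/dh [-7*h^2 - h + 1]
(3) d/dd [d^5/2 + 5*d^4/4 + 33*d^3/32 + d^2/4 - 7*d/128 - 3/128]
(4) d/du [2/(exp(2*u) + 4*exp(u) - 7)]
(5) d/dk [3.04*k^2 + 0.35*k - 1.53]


(1) = 8.91*j^2 + 8.18*j - 0.01
(2) = -14*h - 1
(3) = 5*d^4/2 + 5*d^3 + 99*d^2/32 + d/2 - 7/128
(4) = 4*(-exp(u) - 2)*exp(u)/(exp(2*u) + 4*exp(u) - 7)^2
(5) = 6.08*k + 0.35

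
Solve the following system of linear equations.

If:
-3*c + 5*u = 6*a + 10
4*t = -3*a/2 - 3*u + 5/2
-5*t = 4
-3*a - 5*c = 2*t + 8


Then:
a = 167/335
c = -529/335
t = -4/5
u = 553/335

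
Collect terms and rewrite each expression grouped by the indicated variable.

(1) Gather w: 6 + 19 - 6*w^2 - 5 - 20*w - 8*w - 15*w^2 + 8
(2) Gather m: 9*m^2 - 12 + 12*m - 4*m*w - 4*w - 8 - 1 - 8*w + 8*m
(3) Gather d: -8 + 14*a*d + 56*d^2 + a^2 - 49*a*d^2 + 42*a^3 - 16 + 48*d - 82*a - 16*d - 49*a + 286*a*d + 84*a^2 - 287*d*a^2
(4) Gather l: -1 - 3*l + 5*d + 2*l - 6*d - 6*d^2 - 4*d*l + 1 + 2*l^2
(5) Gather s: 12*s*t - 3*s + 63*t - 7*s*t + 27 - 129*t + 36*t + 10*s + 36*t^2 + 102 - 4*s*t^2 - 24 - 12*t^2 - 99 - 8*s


(1) = -21*w^2 - 28*w + 28
(2) = 9*m^2 + m*(20 - 4*w) - 12*w - 21
(3) = 42*a^3 + 85*a^2 - 131*a + d^2*(56 - 49*a) + d*(-287*a^2 + 300*a + 32) - 24
(4) = -6*d^2 - d + 2*l^2 + l*(-4*d - 1)
(5) = s*(-4*t^2 + 5*t - 1) + 24*t^2 - 30*t + 6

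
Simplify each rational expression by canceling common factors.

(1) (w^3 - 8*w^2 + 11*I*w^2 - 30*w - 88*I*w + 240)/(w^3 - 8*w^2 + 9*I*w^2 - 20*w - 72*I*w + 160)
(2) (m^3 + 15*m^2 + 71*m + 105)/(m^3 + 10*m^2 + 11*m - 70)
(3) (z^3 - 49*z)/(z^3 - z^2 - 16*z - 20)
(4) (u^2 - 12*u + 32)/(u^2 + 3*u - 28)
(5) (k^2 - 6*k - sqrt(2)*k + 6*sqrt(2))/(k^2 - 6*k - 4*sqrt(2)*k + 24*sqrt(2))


(1) = (w + 6*I)/(w + 4*I)
(2) = (m + 3)/(m - 2)
(3) = (z^3 - 49*z)/(z^3 - z^2 - 16*z - 20)
(4) = (u - 8)/(u + 7)
(5) = (k - sqrt(2))/(k - 4*sqrt(2))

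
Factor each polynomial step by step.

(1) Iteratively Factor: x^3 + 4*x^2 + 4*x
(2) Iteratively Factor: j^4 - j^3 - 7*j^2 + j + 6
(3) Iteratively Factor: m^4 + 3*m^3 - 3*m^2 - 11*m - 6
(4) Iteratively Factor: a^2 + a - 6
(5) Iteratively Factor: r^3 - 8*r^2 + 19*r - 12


(1) = (x)*(x^2 + 4*x + 4) = x*(x + 2)*(x + 2)
(2) = (j - 1)*(j^3 - 7*j - 6) = (j - 1)*(j + 1)*(j^2 - j - 6) = (j - 3)*(j - 1)*(j + 1)*(j + 2)
(3) = (m + 3)*(m^3 - 3*m - 2) = (m + 1)*(m + 3)*(m^2 - m - 2) = (m - 2)*(m + 1)*(m + 3)*(m + 1)
(4) = (a - 2)*(a + 3)
(5) = (r - 1)*(r^2 - 7*r + 12) = (r - 4)*(r - 1)*(r - 3)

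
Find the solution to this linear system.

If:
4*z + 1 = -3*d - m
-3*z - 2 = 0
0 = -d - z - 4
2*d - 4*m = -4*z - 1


Then:
No Solution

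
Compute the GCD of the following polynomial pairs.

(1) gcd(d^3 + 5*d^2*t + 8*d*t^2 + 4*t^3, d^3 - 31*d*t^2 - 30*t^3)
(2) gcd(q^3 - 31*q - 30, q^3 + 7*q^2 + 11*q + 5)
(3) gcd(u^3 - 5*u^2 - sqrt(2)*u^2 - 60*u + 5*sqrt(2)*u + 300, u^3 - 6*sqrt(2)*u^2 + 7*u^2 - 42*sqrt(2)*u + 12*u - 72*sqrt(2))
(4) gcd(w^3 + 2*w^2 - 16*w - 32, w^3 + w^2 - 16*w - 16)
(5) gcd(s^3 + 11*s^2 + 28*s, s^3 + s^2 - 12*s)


(1) = gcd((d + t)*(d + 2*t)^2, (d - 6*t)*(d + t)*(d + 5*t)) = d + t
(2) = gcd((q - 6)*(q + 1)*(q + 5), (q + 1)^2*(q + 5)) = q^2 + 6*q + 5
(3) = gcd((u - 5)*(u - 6*sqrt(2))*(u + 5*sqrt(2)), (u + 3)*(u + 4)*(u - 6*sqrt(2))) = u - 6*sqrt(2)
(4) = gcd((w - 4)*(w + 2)*(w + 4), (w - 4)*(w + 1)*(w + 4)) = w^2 - 16
(5) = s^2 + 4*s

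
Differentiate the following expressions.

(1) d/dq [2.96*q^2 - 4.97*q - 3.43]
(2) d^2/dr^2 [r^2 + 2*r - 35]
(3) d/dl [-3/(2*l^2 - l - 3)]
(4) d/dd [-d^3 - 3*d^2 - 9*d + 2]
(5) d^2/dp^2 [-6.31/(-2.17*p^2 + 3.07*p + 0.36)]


(1) = 5.92*q - 4.97
(2) = 2
(3) = 3*(4*l - 1)/(-2*l^2 + l + 3)^2
(4) = -3*d^2 - 6*d - 9
(5) = (59.426318*p^2 - 84.073178*p - 6.31*(4.34*p - 3.07)*(8.68*p - 6.14) - 9.858744)/(-2.17*p^2 + 3.07*p + 0.36)^3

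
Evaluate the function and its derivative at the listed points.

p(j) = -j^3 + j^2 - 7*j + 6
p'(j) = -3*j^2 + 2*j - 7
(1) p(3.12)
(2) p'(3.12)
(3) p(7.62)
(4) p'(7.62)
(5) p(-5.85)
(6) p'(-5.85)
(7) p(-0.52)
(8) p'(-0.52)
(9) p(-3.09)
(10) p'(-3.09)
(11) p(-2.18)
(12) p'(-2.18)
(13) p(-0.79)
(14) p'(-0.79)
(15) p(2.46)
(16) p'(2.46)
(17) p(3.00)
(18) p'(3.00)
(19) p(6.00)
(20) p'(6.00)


(1) = -36.48
(2) = -29.96
(3) = -431.73
(4) = -165.95
(5) = 281.37
(6) = -121.37
(7) = 10.05
(8) = -8.85
(9) = 66.68
(10) = -41.82
(11) = 36.37
(12) = -25.62
(13) = 12.65
(14) = -10.45
(15) = -20.06
(16) = -20.23
(17) = -33.00
(18) = -28.00
(19) = -216.00
(20) = -103.00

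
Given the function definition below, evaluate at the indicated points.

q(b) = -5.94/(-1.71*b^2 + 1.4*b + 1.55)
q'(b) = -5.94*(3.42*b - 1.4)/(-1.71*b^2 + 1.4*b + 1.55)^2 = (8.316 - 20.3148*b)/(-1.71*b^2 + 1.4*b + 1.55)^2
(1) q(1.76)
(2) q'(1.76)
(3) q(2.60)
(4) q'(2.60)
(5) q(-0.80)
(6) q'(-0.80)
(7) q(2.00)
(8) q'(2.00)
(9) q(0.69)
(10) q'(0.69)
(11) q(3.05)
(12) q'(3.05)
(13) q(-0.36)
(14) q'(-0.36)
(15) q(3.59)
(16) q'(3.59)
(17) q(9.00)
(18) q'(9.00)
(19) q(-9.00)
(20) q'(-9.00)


(1) = 4.63
(2) = -16.67
(3) = 0.93
(4) = -1.10
(5) = 8.94
(6) = 55.66
(7) = 2.39
(8) = -5.21
(9) = -3.49
(10) = -1.97
(11) = 0.59
(12) = -0.53
(13) = -7.21
(14) = 23.00
(15) = 0.38
(16) = -0.27
(17) = 0.05
(18) = -0.01
(19) = 0.04
(20) = 0.01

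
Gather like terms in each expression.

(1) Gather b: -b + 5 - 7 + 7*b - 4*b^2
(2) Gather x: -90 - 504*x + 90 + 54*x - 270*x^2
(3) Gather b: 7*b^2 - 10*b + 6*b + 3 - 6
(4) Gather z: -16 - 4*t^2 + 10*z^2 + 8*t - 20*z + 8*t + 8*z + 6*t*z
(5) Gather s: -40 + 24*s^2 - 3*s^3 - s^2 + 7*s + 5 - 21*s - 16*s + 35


(1) = -4*b^2 + 6*b - 2
(2) = -270*x^2 - 450*x
(3) = 7*b^2 - 4*b - 3
(4) = -4*t^2 + 16*t + 10*z^2 + z*(6*t - 12) - 16
(5) = -3*s^3 + 23*s^2 - 30*s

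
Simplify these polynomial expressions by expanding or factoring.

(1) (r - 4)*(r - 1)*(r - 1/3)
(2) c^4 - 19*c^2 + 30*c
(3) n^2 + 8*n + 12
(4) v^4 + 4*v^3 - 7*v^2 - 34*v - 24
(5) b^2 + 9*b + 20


(1) = r^3 - 16*r^2/3 + 17*r/3 - 4/3
(2) = c*(c - 3)*(c - 2)*(c + 5)
(3) = (n + 2)*(n + 6)
(4) = (v - 3)*(v + 1)*(v + 2)*(v + 4)
(5) = (b + 4)*(b + 5)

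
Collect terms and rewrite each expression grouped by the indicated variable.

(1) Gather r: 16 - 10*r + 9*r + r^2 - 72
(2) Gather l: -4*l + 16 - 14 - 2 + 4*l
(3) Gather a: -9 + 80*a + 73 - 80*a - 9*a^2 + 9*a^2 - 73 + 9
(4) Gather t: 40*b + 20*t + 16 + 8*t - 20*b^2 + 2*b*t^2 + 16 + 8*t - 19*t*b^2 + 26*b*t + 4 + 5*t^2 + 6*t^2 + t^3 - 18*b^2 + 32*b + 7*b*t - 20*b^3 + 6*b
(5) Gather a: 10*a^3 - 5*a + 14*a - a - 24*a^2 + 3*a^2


(1) = r^2 - r - 56
(2) = 0
(3) = 0
(4) = -20*b^3 - 38*b^2 + 78*b + t^3 + t^2*(2*b + 11) + t*(-19*b^2 + 33*b + 36) + 36
(5) = 10*a^3 - 21*a^2 + 8*a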